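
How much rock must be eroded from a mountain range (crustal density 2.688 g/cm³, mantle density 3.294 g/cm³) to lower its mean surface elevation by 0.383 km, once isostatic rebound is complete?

Net drop Δ = e − u = e − e ρ_c/ρ_m = e (ρ_m − ρ_c)/ρ_m.
e = Δ ρ_m/(ρ_m − ρ_c) = 0.383 km × 3.294/0.606 = 2.08 km.

2.08 km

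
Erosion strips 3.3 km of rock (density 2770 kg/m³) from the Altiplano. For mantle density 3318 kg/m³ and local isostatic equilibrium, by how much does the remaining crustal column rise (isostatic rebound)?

Unloading: uplift u = e ρ_c/ρ_m = 3.3 km × 2770/3318 = 2.75 km.

2.75 km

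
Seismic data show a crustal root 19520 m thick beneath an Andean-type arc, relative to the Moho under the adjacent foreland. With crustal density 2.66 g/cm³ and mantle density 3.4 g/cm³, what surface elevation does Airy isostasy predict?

Isostatic balance requires: ρ_c h = (ρ_m − ρ_c) r.
h = r (ρ_m − ρ_c) / ρ_c = 19520 m × (3.4 − 2.66) / 2.66 = 5430 m.

5430 m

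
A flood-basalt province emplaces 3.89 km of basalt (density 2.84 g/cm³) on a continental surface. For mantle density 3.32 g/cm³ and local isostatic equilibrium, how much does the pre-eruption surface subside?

Subaerial loading: s = t ρ_load / ρ_m.
s = 3.89 km × 2.84/3.32 = 3.33 km.

3.33 km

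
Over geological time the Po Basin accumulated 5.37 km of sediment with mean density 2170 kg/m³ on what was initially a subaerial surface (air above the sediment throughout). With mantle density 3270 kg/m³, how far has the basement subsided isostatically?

Subaerial load: s = t ρ_sed / ρ_m = 5.37 km × 2170/3270 = 3.56 km.

3.56 km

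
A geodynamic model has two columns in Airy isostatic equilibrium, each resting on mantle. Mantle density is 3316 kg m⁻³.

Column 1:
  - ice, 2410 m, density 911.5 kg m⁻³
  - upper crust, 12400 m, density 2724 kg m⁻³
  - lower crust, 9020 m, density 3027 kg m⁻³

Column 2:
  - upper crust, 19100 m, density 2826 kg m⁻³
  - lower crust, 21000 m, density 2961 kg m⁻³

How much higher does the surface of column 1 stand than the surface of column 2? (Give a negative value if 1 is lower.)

For any compensation level in the mantle, the mantle terms cancel and isostasy reduces to e = (Σt_1 − Σt_2) − (Σ(ρt)_1 − Σ(ρt)_2) / ρ_m.
Σt_1 = 23830 m; Σt_2 = 40100 m; Σ(ρt)_1 = 63277855; Σ(ρt)_2 = 116157600 (in m·kg m⁻³).
e = (23830 − 40100) − (63277855 − 116157600) / 3316 = −323 m.

−323 m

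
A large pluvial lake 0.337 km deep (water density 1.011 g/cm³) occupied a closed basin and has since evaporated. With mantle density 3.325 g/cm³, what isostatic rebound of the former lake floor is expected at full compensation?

u = d ρ_w/ρ_m = 0.337 km × 1.011/3.325 = 0.102 km.

0.102 km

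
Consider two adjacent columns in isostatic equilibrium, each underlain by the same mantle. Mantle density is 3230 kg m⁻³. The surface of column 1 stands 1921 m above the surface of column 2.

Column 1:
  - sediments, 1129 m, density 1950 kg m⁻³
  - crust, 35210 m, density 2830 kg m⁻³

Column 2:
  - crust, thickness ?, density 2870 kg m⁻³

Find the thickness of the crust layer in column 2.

25900 m

Take the compensation level at the base of the deeper column (depth z_c below the surface of column 1) and equate Σ ρ_i t_i down to z_c; mantle fills any gap and the z_c terms cancel.
Column 1: 1129×1950 + 35210×2830 + (z_c − 36339)×3230
Column 2: 1921×0 + x×2870 + (z_c − 1921 − 0 − x)×3230
The z_c×3230 term appears on both sides and cancels. Collect the known terms of each column as K = Σ(ρt)_known − 3230 × (depth of known layers): K_1 = 101845850 − 3230×36339 = −15529120; K_2 = 0 − 3230×(1921 + 0) = −6204830.
Balance: K_1 = K_2 − x×(3230 − 2870), so x = (K_2 − K_1)/(3230 − 2870) = 9324290/360 = 25900 m.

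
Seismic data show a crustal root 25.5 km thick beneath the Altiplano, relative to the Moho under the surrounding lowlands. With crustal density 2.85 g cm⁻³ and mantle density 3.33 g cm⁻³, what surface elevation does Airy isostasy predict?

Equating mass per unit area of the two columns: ρ_c h = (ρ_m − ρ_c) r.
h = r (ρ_m − ρ_c) / ρ_c = 25.5 km × (3.33 − 2.85) / 2.85 = 4.29 km.

4.29 km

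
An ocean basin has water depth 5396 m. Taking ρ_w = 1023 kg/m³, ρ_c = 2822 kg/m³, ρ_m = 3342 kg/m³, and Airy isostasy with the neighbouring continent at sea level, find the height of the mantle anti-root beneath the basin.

Equating mass per unit area of the two columns: replacing crust with seawater at the top is compensated by replacing crust with mantle at the base: d (ρ_c − ρ_w) = a (ρ_m − ρ_c).
a = d (ρ_c − ρ_w)/(ρ_m − ρ_c) = 5396 m × 1799/520 = 18700 m.

18700 m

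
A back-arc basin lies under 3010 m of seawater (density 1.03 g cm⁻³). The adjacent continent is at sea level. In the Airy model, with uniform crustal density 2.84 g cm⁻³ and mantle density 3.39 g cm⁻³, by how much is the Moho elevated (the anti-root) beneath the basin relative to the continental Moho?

9910 m

By Archimedes' principle applied to the lithosphere: replacing crust with seawater at the top is compensated by replacing crust with mantle at the base: d (ρ_c − ρ_w) = a (ρ_m − ρ_c).
a = d (ρ_c − ρ_w)/(ρ_m − ρ_c) = 3010 m × 1.81/0.55 = 9910 m.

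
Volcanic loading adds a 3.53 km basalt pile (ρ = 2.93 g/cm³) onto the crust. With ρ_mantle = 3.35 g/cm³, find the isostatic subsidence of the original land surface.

3.09 km

Subaerial loading: s = t ρ_load / ρ_m.
s = 3.53 km × 2.93/3.35 = 3.09 km.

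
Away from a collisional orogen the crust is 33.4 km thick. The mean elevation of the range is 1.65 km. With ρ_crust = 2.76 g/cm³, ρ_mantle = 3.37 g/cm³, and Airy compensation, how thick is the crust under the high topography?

Root depth r = h ρ_c / (ρ_m − ρ_c) = 1.65 km × 2.76 / 0.61 = 7.466 km.
Total thickness = T + h + r = 33.4 km + 1.65 km + 7.466 km = 42.5 km.

42.5 km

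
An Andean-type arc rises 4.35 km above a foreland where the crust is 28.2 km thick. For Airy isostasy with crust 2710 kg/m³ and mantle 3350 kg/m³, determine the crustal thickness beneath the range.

51 km

Root depth r = h ρ_c / (ρ_m − ρ_c) = 4.35 km × 2710 / 640 = 18.42 km.
Total thickness = T + h + r = 28.2 km + 4.35 km + 18.42 km = 51 km.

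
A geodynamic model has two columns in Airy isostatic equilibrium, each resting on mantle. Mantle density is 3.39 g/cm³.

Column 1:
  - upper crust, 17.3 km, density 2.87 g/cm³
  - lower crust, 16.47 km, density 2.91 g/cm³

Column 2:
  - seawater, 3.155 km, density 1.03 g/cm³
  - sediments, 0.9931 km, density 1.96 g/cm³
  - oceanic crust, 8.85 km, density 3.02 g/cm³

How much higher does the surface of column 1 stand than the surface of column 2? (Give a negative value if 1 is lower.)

For any compensation level in the mantle, the mantle terms cancel and isostasy reduces to e = (Σt_1 − Σt_2) − (Σ(ρt)_1 − Σ(ρt)_2) / ρ_m.
Σt_1 = 33.77 km; Σt_2 = 12.9981 km; Σ(ρt)_1 = 97.5787; Σ(ρt)_2 = 31.923126 (in km·g/cm³).
e = (33.77 − 12.9981) − (97.5787 − 31.923126) / 3.39 = 1.4 km.

1.4 km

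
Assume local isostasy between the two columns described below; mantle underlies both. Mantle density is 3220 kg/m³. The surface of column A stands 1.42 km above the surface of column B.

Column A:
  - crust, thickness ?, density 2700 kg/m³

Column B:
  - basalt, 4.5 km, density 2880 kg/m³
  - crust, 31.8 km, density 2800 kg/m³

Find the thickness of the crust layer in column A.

Take the compensation level at the base of the deeper column (depth z_c below the surface of column A) and equate Σ ρ_i t_i down to z_c; mantle fills any gap and the z_c terms cancel.
Column A: x×2700 + (z_c − 0 − x)×3220
Column B: 1.42×0 + 4.5×2880 + 31.8×2800 + (z_c − 1.42 − 36.3)×3220
The z_c×3220 term appears on both sides and cancels. Collect the known terms of each column as K = Σ(ρt)_known − 3220 × (depth of known layers): K_A = 0 − 3220×0 = 0; K_B = 102000 − 3220×(1.42 + 36.3) = −19458.4.
Balance: K_A − x×(3220 − 2700) = K_B, so x = (K_A − K_B)/(3220 − 2700) = 19458.4/520 = 37.4 km.

37.4 km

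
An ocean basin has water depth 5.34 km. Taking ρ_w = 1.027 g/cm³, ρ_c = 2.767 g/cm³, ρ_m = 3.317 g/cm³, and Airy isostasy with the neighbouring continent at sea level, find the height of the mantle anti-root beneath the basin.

16.9 km

For local isostatic compensation: replacing crust with seawater at the top is compensated by replacing crust with mantle at the base: d (ρ_c − ρ_w) = a (ρ_m − ρ_c).
a = d (ρ_c − ρ_w)/(ρ_m − ρ_c) = 5.34 km × 1.74/0.55 = 16.9 km.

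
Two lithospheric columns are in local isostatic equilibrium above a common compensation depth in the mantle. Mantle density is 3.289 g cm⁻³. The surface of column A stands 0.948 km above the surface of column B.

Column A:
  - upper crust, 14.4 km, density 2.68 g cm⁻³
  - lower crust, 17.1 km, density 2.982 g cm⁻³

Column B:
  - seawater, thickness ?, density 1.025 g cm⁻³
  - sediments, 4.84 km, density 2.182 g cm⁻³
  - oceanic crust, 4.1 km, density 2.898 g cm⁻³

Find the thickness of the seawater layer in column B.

1.74 km

Take the compensation level at the base of the deeper column (depth z_c below the surface of column A) and equate Σ ρ_i t_i down to z_c; mantle fills any gap and the z_c terms cancel.
Column A: 14.4×2.68 + 17.1×2.982 + (z_c − 31.5)×3.289
Column B: 0.948×0 + x×1.025 + 4.84×2.182 + 4.1×2.898 + (z_c − 0.948 − 8.94 − x)×3.289
The z_c×3.289 term appears on both sides and cancels. Collect the known terms of each column as K = Σ(ρt)_known − 3.289 × (depth of known layers): K_A = 89.5842 − 3.289×31.5 = −14.0193; K_B = 22.44268 − 3.289×(0.948 + 8.94) = −10.078952.
Balance: K_A = K_B − x×(3.289 − 1.025), so x = (K_B − K_A)/(3.289 − 1.025) = 3.94035/2.264 = 1.74 km.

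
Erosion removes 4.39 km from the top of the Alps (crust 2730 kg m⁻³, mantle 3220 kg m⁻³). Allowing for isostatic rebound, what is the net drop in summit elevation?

Rebound u = e ρ_c/ρ_m = 4.39 km × 2730/3220 = 3.722 km.
Net surface drop = e − u = 4.39 km − 3.722 km = e (ρ_m − ρ_c)/ρ_m = 0.668 km.

0.668 km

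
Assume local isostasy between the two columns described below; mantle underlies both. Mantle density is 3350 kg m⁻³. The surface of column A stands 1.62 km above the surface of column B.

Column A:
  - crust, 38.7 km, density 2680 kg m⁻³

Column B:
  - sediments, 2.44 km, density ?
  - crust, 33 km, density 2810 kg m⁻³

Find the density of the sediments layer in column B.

2250 kg m⁻³

Take the compensation level at the base of the deeper column (depth z_c below the surface of column A) and equate Σ ρ_i t_i down to z_c; mantle fills any gap and the z_c terms cancel.
Column A: 38.7×2680 + (z_c − 38.7)×3350
Column B: 1.62×0 + 2.44×ρ + 33×2810 + (z_c − 1.62 − 35.44)×3350
The z_c×3350 term appears on both sides and cancels. Collect the known terms of each column as K = Σ(ρt)_known − 3350 × (depth of known layers): K_A = 103716 − 3350×38.7 = −25929; K_B = 92730 − 3350×(1.62 + 35.44) = −31421.
Balance: K_A = K_B + 2.44×ρ, so ρ = (K_A − K_B)/2.44 = 5492/2.44 = 2250 kg m⁻³.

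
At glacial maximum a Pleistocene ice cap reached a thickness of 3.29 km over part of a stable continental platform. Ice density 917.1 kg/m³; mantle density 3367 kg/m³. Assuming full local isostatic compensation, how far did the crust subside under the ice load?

0.896 km

By Archimedes' principle applied to the lithosphere: the ice load ρ_ice t is balanced by mantle displaced below, ρ_m s.
s = t ρ_ice / ρ_m = 3.29 km × 917.1/3367 = 0.896 km.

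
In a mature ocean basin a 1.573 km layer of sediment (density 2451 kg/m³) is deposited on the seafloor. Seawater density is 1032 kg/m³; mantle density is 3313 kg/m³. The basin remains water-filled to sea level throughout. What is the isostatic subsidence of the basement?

Submarine loading: the sediment displaces seawater, and the subsidence is in turn flooded, so s (ρ_m − ρ_w) = t (ρ_sed − ρ_w).
s = 1.573 km × (2451 − 1032) / (3313 − 1032) = 0.979 km.

0.979 km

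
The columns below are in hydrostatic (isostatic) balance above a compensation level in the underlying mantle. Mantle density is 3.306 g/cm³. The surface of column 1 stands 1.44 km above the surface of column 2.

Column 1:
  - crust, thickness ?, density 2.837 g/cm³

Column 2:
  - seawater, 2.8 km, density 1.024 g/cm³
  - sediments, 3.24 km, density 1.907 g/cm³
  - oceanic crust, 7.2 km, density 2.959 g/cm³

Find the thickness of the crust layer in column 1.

Take the compensation level at the base of the deeper column (depth z_c below the surface of column 1) and equate Σ ρ_i t_i down to z_c; mantle fills any gap and the z_c terms cancel.
Column 1: x×2.837 + (z_c − 0 − x)×3.306
Column 2: 1.44×0 + 2.8×1.024 + 3.24×1.907 + 7.2×2.959 + (z_c − 1.44 − 13.24)×3.306
The z_c×3.306 term appears on both sides and cancels. Collect the known terms of each column as K = Σ(ρt)_known − 3.306 × (depth of known layers): K_1 = 0 − 3.306×0 = 0; K_2 = 30.35068 − 3.306×(1.44 + 13.24) = −18.1814.
Balance: K_1 − x×(3.306 − 2.837) = K_2, so x = (K_1 − K_2)/(3.306 − 2.837) = 18.1814/0.469 = 38.8 km.

38.8 km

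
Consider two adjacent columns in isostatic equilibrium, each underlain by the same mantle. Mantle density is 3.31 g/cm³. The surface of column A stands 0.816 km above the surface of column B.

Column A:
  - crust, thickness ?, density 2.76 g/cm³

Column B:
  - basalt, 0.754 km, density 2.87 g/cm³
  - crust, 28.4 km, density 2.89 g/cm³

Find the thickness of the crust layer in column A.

27.2 km

Take the compensation level at the base of the deeper column (depth z_c below the surface of column A) and equate Σ ρ_i t_i down to z_c; mantle fills any gap and the z_c terms cancel.
Column A: x×2.76 + (z_c − 0 − x)×3.31
Column B: 0.816×0 + 0.754×2.87 + 28.4×2.89 + (z_c − 0.816 − 29.154)×3.31
The z_c×3.31 term appears on both sides and cancels. Collect the known terms of each column as K = Σ(ρt)_known − 3.31 × (depth of known layers): K_A = 0 − 3.31×0 = 0; K_B = 84.23998 − 3.31×(0.816 + 29.154) = −14.96072.
Balance: K_A − x×(3.31 − 2.76) = K_B, so x = (K_A − K_B)/(3.31 − 2.76) = 14.9607/0.55 = 27.2 km.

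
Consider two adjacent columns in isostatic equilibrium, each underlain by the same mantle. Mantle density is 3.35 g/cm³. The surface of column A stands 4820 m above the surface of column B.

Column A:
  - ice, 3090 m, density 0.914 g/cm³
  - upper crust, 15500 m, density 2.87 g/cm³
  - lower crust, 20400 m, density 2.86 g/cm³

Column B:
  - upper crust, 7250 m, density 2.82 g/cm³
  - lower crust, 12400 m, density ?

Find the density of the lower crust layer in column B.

Take the compensation level at the base of the deeper column (depth z_c below the surface of column A) and equate Σ ρ_i t_i down to z_c; mantle fills any gap and the z_c terms cancel.
Column A: 3090×0.914 + 15500×2.87 + 20400×2.86 + (z_c − 38990)×3.35
Column B: 4820×0 + 7250×2.82 + 12400×ρ + (z_c − 4820 − 19650)×3.35
The z_c×3.35 term appears on both sides and cancels. Collect the known terms of each column as K = Σ(ρt)_known − 3.35 × (depth of known layers): K_A = 105653.26 − 3.35×38990 = −24963.24; K_B = 20445 − 3.35×(4820 + 19650) = −61529.5.
Balance: K_A = K_B + 12400×ρ, so ρ = (K_A − K_B)/12400 = 36566.3/12400 = 2.95 g/cm³.

2.95 g/cm³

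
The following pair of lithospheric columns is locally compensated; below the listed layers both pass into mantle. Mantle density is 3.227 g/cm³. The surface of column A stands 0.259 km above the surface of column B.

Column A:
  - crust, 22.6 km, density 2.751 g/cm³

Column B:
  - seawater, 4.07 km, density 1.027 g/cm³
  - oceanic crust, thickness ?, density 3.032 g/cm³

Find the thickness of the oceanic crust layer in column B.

Take the compensation level at the base of the deeper column (depth z_c below the surface of column A) and equate Σ ρ_i t_i down to z_c; mantle fills any gap and the z_c terms cancel.
Column A: 22.6×2.751 + (z_c − 22.6)×3.227
Column B: 0.259×0 + 4.07×1.027 + x×3.032 + (z_c − 0.259 − 4.07 − x)×3.227
The z_c×3.227 term appears on both sides and cancels. Collect the known terms of each column as K = Σ(ρt)_known − 3.227 × (depth of known layers): K_A = 62.1726 − 3.227×22.6 = −10.7576; K_B = 4.17989 − 3.227×(0.259 + 4.07) = −9.789793.
Balance: K_A = K_B − x×(3.227 − 3.032), so x = (K_B − K_A)/(3.227 − 3.032) = 0.967807/0.195 = 4.96 km.

4.96 km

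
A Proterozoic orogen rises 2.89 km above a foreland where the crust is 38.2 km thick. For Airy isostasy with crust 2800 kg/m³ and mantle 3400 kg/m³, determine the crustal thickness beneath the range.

54.6 km

Root depth r = h ρ_c / (ρ_m − ρ_c) = 2.89 km × 2800 / 600 = 13.49 km.
Total thickness = T + h + r = 38.2 km + 2.89 km + 13.49 km = 54.6 km.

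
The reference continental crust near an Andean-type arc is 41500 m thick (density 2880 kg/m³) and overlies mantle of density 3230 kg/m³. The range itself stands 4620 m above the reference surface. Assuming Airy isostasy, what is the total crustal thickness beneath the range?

Root depth r = h ρ_c / (ρ_m − ρ_c) = 4620 m × 2880 / 350 = 38020 m.
Total thickness = T + h + r = 41500 m + 4620 m + 38020 m = 84100 m.

84100 m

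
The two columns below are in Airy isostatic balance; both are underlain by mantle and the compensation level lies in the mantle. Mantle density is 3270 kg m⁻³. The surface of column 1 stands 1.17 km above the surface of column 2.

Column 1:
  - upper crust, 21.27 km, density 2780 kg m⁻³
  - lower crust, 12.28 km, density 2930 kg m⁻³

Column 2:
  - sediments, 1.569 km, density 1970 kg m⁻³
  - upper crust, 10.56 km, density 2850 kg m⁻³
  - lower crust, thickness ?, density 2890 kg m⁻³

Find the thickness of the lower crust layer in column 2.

Take the compensation level at the base of the deeper column (depth z_c below the surface of column 1) and equate Σ ρ_i t_i down to z_c; mantle fills any gap and the z_c terms cancel.
Column 1: 21.27×2780 + 12.28×2930 + (z_c − 33.55)×3270
Column 2: 1.17×0 + 1.569×1970 + 10.56×2850 + x×2890 + (z_c − 1.17 − 12.129 − x)×3270
The z_c×3270 term appears on both sides and cancels. Collect the known terms of each column as K = Σ(ρt)_known − 3270 × (depth of known layers): K_1 = 95111 − 3270×33.55 = −14597.5; K_2 = 33186.93 − 3270×(1.17 + 12.129) = −10300.8.
Balance: K_1 = K_2 − x×(3270 − 2890), so x = (K_2 − K_1)/(3270 − 2890) = 4296.7/380 = 11.3 km.

11.3 km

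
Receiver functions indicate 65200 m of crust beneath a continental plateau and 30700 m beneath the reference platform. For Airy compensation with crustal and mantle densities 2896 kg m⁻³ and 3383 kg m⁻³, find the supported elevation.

Excess crust Δ = 65200 m − 30700 m = 34500 m, split between elevation h and root r with h + r = Δ.
Airy balance ρ_c h = (ρ_m − ρ_c) r gives r = h ρ_c/(ρ_m − ρ_c), so h (1 + ρ_c/(ρ_m − ρ_c)) = Δ, i.e. h = Δ (ρ_m − ρ_c)/ρ_m.
h = 34500 m × 487/3383 = 4970 m.

4970 m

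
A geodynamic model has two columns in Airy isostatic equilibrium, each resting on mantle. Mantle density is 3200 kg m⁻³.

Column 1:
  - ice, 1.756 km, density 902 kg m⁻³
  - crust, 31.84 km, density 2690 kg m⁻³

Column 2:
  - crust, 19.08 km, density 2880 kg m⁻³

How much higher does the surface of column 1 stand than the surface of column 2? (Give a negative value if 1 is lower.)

4.43 km

For any compensation level in the mantle, the mantle terms cancel and isostasy reduces to e = (Σt_1 − Σt_2) − (Σ(ρt)_1 − Σ(ρt)_2) / ρ_m.
Σt_1 = 33.596 km; Σt_2 = 19.08 km; Σ(ρt)_1 = 87233.512; Σ(ρt)_2 = 54950.4 (in km·kg m⁻³).
e = (33.596 − 19.08) − (87233.512 − 54950.4) / 3200 = 4.43 km.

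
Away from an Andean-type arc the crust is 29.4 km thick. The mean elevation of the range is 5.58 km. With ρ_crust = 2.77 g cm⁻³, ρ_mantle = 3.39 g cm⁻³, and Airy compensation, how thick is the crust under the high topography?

59.9 km

Root depth r = h ρ_c / (ρ_m − ρ_c) = 5.58 km × 2.77 / 0.62 = 24.93 km.
Total thickness = T + h + r = 29.4 km + 5.58 km + 24.93 km = 59.9 km.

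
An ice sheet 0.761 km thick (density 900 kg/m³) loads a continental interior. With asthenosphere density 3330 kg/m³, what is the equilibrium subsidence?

In Airy isostatic equilibrium: the ice load ρ_ice t is balanced by mantle displaced below, ρ_m s.
s = t ρ_ice / ρ_m = 0.761 km × 900/3330 = 0.206 km.

0.206 km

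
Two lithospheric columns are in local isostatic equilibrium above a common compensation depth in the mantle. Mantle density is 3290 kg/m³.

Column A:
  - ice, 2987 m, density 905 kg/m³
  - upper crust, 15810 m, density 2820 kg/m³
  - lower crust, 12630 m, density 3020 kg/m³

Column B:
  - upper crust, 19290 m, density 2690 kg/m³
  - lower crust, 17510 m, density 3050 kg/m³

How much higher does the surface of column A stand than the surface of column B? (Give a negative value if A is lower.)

665 m

For any compensation level in the mantle, the mantle terms cancel and isostasy reduces to e = (Σt_A − Σt_B) − (Σ(ρt)_A − Σ(ρt)_B) / ρ_m.
Σt_A = 31427 m; Σt_B = 36800 m; Σ(ρt)_A = 85430035; Σ(ρt)_B = 105295600 (in m·kg/m³).
e = (31427 − 36800) − (85430035 − 105295600) / 3290 = 665 m.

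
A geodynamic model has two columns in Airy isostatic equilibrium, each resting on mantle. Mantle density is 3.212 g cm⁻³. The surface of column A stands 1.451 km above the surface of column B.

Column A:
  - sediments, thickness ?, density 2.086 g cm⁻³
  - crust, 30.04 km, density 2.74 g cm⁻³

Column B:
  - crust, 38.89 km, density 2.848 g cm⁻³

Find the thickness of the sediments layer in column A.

4.12 km

Take the compensation level at the base of the deeper column (depth z_c below the surface of column A) and equate Σ ρ_i t_i down to z_c; mantle fills any gap and the z_c terms cancel.
Column A: x×2.086 + 30.04×2.74 + (z_c − 30.04 − x)×3.212
Column B: 1.451×0 + 38.89×2.848 + (z_c − 1.451 − 38.89)×3.212
The z_c×3.212 term appears on both sides and cancels. Collect the known terms of each column as K = Σ(ρt)_known − 3.212 × (depth of known layers): K_A = 82.3096 − 3.212×30.04 = −14.17888; K_B = 110.75872 − 3.212×(1.451 + 38.89) = −18.816572.
Balance: K_A − x×(3.212 − 2.086) = K_B, so x = (K_A − K_B)/(3.212 − 2.086) = 4.63769/1.126 = 4.12 km.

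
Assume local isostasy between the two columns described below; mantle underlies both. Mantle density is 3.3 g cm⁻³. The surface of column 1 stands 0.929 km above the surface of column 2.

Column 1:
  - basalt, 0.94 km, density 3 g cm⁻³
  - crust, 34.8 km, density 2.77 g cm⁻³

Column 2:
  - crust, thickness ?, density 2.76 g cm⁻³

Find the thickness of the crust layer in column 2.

Take the compensation level at the base of the deeper column (depth z_c below the surface of column 1) and equate Σ ρ_i t_i down to z_c; mantle fills any gap and the z_c terms cancel.
Column 1: 0.94×3 + 34.8×2.77 + (z_c − 35.74)×3.3
Column 2: 0.929×0 + x×2.76 + (z_c − 0.929 − 0 − x)×3.3
The z_c×3.3 term appears on both sides and cancels. Collect the known terms of each column as K = Σ(ρt)_known − 3.3 × (depth of known layers): K_1 = 99.216 − 3.3×35.74 = −18.726; K_2 = 0 − 3.3×(0.929 + 0) = −3.0657.
Balance: K_1 = K_2 − x×(3.3 − 2.76), so x = (K_2 − K_1)/(3.3 − 2.76) = 15.6603/0.54 = 29 km.

29 km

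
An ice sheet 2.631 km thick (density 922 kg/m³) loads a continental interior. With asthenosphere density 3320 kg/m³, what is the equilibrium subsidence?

Balancing pressure at the compensation depth: the ice load ρ_ice t is balanced by mantle displaced below, ρ_m s.
s = t ρ_ice / ρ_m = 2.631 km × 922/3320 = 0.731 km.

0.731 km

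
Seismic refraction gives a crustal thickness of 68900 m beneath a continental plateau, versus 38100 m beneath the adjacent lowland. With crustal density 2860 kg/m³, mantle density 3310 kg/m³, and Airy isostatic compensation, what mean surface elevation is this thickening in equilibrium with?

Excess crust Δ = 68900 m − 38100 m = 30800 m, split between elevation h and root r with h + r = Δ.
Airy balance ρ_c h = (ρ_m − ρ_c) r gives r = h ρ_c/(ρ_m − ρ_c), so h (1 + ρ_c/(ρ_m − ρ_c)) = Δ, i.e. h = Δ (ρ_m − ρ_c)/ρ_m.
h = 30800 m × 450/3310 = 4190 m.

4190 m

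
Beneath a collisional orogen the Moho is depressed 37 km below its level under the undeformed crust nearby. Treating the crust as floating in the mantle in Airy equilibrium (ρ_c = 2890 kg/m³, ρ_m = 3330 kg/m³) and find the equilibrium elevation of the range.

5.63 km

In Airy isostatic equilibrium: ρ_c h = (ρ_m − ρ_c) r.
h = r (ρ_m − ρ_c) / ρ_c = 37 km × (3330 − 2890) / 2890 = 5.63 km.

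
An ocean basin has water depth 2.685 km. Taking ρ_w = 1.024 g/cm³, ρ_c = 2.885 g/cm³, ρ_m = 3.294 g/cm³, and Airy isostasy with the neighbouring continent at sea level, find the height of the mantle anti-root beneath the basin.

Isostatic balance requires: replacing crust with seawater at the top is compensated by replacing crust with mantle at the base: d (ρ_c − ρ_w) = a (ρ_m − ρ_c).
a = d (ρ_c − ρ_w)/(ρ_m − ρ_c) = 2.685 km × 1.861/0.409 = 12.2 km.

12.2 km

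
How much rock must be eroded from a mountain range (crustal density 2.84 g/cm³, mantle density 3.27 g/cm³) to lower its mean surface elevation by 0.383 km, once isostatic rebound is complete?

Net drop Δ = e − u = e − e ρ_c/ρ_m = e (ρ_m − ρ_c)/ρ_m.
e = Δ ρ_m/(ρ_m − ρ_c) = 0.383 km × 3.27/0.43 = 2.91 km.

2.91 km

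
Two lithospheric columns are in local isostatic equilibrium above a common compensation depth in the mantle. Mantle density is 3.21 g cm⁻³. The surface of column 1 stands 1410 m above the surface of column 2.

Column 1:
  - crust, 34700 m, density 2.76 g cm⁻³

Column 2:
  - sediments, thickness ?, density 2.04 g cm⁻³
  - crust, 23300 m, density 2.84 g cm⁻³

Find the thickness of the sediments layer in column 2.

Take the compensation level at the base of the deeper column (depth z_c below the surface of column 1) and equate Σ ρ_i t_i down to z_c; mantle fills any gap and the z_c terms cancel.
Column 1: 34700×2.76 + (z_c − 34700)×3.21
Column 2: 1410×0 + x×2.04 + 23300×2.84 + (z_c − 1410 − 23300 − x)×3.21
The z_c×3.21 term appears on both sides and cancels. Collect the known terms of each column as K = Σ(ρt)_known − 3.21 × (depth of known layers): K_1 = 95772 − 3.21×34700 = −15615; K_2 = 66172 − 3.21×(1410 + 23300) = −13147.1.
Balance: K_1 = K_2 − x×(3.21 − 2.04), so x = (K_2 − K_1)/(3.21 − 2.04) = 2467.9/1.17 = 2110 m.

2110 m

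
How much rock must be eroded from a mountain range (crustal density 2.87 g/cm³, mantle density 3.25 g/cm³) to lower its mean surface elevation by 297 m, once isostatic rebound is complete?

2540 m

Net drop Δ = e − u = e − e ρ_c/ρ_m = e (ρ_m − ρ_c)/ρ_m.
e = Δ ρ_m/(ρ_m − ρ_c) = 297 m × 3.25/0.38 = 2540 m.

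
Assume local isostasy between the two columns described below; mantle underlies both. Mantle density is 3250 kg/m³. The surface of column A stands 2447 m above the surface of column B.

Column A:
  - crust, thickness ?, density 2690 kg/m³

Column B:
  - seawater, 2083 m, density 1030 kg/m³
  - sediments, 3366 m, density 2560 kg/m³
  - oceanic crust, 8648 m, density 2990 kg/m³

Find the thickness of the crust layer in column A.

30600 m

Take the compensation level at the base of the deeper column (depth z_c below the surface of column A) and equate Σ ρ_i t_i down to z_c; mantle fills any gap and the z_c terms cancel.
Column A: x×2690 + (z_c − 0 − x)×3250
Column B: 2447×0 + 2083×1030 + 3366×2560 + 8648×2990 + (z_c − 2447 − 14097)×3250
The z_c×3250 term appears on both sides and cancels. Collect the known terms of each column as K = Σ(ρt)_known − 3250 × (depth of known layers): K_A = 0 − 3250×0 = 0; K_B = 36619970 − 3250×(2447 + 14097) = −17148030.
Balance: K_A − x×(3250 − 2690) = K_B, so x = (K_A − K_B)/(3250 − 2690) = 17148000/560 = 30600 m.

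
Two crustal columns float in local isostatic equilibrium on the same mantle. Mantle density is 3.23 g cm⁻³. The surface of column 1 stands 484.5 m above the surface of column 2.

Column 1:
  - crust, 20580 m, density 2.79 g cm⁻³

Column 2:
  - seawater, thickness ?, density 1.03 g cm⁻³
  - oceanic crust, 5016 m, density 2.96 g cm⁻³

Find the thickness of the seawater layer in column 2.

2790 m

Take the compensation level at the base of the deeper column (depth z_c below the surface of column 1) and equate Σ ρ_i t_i down to z_c; mantle fills any gap and the z_c terms cancel.
Column 1: 20580×2.79 + (z_c − 20580)×3.23
Column 2: 484.5×0 + x×1.03 + 5016×2.96 + (z_c − 484.5 − 5016 − x)×3.23
The z_c×3.23 term appears on both sides and cancels. Collect the known terms of each column as K = Σ(ρt)_known − 3.23 × (depth of known layers): K_1 = 57418.2 − 3.23×20580 = −9055.2; K_2 = 14847.36 − 3.23×(484.5 + 5016) = −2919.255.
Balance: K_1 = K_2 − x×(3.23 − 1.03), so x = (K_2 − K_1)/(3.23 − 1.03) = 6135.94/2.2 = 2790 m.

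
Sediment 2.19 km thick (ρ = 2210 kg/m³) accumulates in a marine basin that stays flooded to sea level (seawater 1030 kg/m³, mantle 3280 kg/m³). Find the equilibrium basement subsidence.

Submarine loading: the sediment displaces seawater, and the subsidence is in turn flooded, so s (ρ_m − ρ_w) = t (ρ_sed − ρ_w).
s = 2.19 km × (2210 − 1030) / (3280 − 1030) = 1.15 km.

1.15 km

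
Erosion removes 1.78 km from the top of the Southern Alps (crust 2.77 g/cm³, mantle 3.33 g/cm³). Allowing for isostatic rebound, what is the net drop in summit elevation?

Rebound u = e ρ_c/ρ_m = 1.78 km × 2.77/3.33 = 1.481 km.
Net surface drop = e − u = 1.78 km − 1.481 km = e (ρ_m − ρ_c)/ρ_m = 0.299 km.

0.299 km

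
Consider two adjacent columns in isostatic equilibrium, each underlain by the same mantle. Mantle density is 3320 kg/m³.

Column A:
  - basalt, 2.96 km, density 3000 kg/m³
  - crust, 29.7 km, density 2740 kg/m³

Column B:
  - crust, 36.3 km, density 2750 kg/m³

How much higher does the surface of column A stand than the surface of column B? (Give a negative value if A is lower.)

For any compensation level in the mantle, the mantle terms cancel and isostasy reduces to e = (Σt_A − Σt_B) − (Σ(ρt)_A − Σ(ρt)_B) / ρ_m.
Σt_A = 32.66 km; Σt_B = 36.3 km; Σ(ρt)_A = 90258; Σ(ρt)_B = 99825 (in km·kg/m³).
e = (32.66 − 36.3) − (90258 − 99825) / 3320 = −0.758 km.

−0.758 km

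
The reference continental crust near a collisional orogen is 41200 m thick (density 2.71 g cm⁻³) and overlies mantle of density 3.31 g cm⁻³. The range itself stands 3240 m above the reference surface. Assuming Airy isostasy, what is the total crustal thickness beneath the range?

Root depth r = h ρ_c / (ρ_m − ρ_c) = 3240 m × 2.71 / 0.6 = 14630 m.
Total thickness = T + h + r = 41200 m + 3240 m + 14630 m = 59100 m.

59100 m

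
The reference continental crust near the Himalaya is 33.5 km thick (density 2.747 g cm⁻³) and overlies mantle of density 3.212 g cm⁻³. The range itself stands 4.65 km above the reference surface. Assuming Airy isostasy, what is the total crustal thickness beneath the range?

65.6 km

Root depth r = h ρ_c / (ρ_m − ρ_c) = 4.65 km × 2.747 / 0.465 = 27.47 km.
Total thickness = T + h + r = 33.5 km + 4.65 km + 27.47 km = 65.6 km.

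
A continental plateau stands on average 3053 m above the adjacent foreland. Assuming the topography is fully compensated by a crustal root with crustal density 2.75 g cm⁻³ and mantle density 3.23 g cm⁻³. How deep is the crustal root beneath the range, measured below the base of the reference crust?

17500 m

By Archimedes' principle applied to the lithosphere: the weight of the topography is balanced by the buoyancy of the root, ρ_c h = (ρ_m − ρ_c) r.
r = h · ρ_c / (ρ_m − ρ_c) = 3053 m × 2.75 / (3.23 − 2.75) = 17500 m.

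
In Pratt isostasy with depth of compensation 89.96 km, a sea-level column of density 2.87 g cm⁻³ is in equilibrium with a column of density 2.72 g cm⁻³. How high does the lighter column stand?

4.96 km

ρ_ref D = ρ (D + h) → h = D (ρ_ref − ρ)/ρ.
h = 89.96 km × (2.87 − 2.72)/2.72 = 4.96 km.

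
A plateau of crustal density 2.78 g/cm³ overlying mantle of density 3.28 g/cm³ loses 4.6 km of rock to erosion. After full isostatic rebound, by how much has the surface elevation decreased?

Rebound u = e ρ_c/ρ_m = 4.6 km × 2.78/3.28 = 3.899 km.
Net surface drop = e − u = 4.6 km − 3.899 km = e (ρ_m − ρ_c)/ρ_m = 0.701 km.

0.701 km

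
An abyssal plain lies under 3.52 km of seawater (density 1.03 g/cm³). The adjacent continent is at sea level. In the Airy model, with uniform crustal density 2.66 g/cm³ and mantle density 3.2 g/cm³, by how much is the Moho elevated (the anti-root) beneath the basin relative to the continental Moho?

10.6 km

In Airy isostatic equilibrium: replacing crust with seawater at the top is compensated by replacing crust with mantle at the base: d (ρ_c − ρ_w) = a (ρ_m − ρ_c).
a = d (ρ_c − ρ_w)/(ρ_m − ρ_c) = 3.52 km × 1.63/0.54 = 10.6 km.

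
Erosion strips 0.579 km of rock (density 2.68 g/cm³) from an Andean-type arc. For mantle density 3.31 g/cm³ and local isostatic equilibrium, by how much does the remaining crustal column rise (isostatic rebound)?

Unloading: uplift u = e ρ_c/ρ_m = 0.579 km × 2.68/3.31 = 0.469 km.

0.469 km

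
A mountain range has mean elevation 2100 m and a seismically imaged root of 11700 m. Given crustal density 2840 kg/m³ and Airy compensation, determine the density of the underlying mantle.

3350 kg/m³

Airy balance: ρ_c h = (ρ_m − ρ_c) r → ρ_m = ρ_c (1 + h/r).
ρ_m = 2840 × (1 + 2100 m/11700 m) = 3350 kg/m³.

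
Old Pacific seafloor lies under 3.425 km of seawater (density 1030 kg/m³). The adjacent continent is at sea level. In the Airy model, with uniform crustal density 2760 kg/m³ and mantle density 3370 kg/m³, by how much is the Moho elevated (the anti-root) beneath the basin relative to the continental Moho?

9.71 km

By Archimedes' principle applied to the lithosphere: replacing crust with seawater at the top is compensated by replacing crust with mantle at the base: d (ρ_c − ρ_w) = a (ρ_m − ρ_c).
a = d (ρ_c − ρ_w)/(ρ_m − ρ_c) = 3.425 km × 1730/610 = 9.71 km.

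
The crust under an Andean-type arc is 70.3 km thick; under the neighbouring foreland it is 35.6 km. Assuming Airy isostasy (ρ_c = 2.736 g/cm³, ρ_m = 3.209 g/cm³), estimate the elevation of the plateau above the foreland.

Excess crust Δ = 70.3 km − 35.6 km = 34.7 km, split between elevation h and root r with h + r = Δ.
Airy balance ρ_c h = (ρ_m − ρ_c) r gives r = h ρ_c/(ρ_m − ρ_c), so h (1 + ρ_c/(ρ_m − ρ_c)) = Δ, i.e. h = Δ (ρ_m − ρ_c)/ρ_m.
h = 34.7 km × 0.473/3.209 = 5.11 km.

5.11 km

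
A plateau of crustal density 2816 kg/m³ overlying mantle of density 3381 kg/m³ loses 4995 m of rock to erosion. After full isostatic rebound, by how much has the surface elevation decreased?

835 m

Rebound u = e ρ_c/ρ_m = 4995 m × 2816/3381 = 4160 m.
Net surface drop = e − u = 4995 m − 4160 m = e (ρ_m − ρ_c)/ρ_m = 835 m.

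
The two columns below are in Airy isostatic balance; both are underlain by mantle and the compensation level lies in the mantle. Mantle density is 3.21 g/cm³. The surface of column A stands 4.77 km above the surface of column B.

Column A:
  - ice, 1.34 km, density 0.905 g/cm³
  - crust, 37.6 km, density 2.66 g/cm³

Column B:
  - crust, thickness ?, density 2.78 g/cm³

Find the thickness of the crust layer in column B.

Take the compensation level at the base of the deeper column (depth z_c below the surface of column A) and equate Σ ρ_i t_i down to z_c; mantle fills any gap and the z_c terms cancel.
Column A: 1.34×0.905 + 37.6×2.66 + (z_c − 38.94)×3.21
Column B: 4.77×0 + x×2.78 + (z_c − 4.77 − 0 − x)×3.21
The z_c×3.21 term appears on both sides and cancels. Collect the known terms of each column as K = Σ(ρt)_known − 3.21 × (depth of known layers): K_A = 101.2287 − 3.21×38.94 = −23.7687; K_B = 0 − 3.21×(4.77 + 0) = −15.3117.
Balance: K_A = K_B − x×(3.21 − 2.78), so x = (K_B − K_A)/(3.21 − 2.78) = 8.457/0.43 = 19.7 km.

19.7 km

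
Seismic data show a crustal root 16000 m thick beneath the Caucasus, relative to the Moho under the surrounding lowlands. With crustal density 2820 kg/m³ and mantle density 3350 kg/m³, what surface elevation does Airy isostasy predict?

Isostatic balance requires: ρ_c h = (ρ_m − ρ_c) r.
h = r (ρ_m − ρ_c) / ρ_c = 16000 m × (3350 − 2820) / 2820 = 3010 m.

3010 m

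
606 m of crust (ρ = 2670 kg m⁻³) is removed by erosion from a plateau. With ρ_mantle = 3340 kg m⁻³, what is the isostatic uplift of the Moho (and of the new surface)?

484 m

Unloading: uplift u = e ρ_c/ρ_m = 606 m × 2670/3340 = 484 m.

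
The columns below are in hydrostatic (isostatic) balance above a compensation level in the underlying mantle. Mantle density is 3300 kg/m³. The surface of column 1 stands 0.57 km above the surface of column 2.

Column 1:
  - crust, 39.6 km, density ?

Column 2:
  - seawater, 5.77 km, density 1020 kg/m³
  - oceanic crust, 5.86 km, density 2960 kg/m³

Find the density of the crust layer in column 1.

Take the compensation level at the base of the deeper column (depth z_c below the surface of column 1) and equate Σ ρ_i t_i down to z_c; mantle fills any gap and the z_c terms cancel.
Column 1: 39.6×ρ + (z_c − 39.6)×3300
Column 2: 0.57×0 + 5.77×1020 + 5.86×2960 + (z_c − 0.57 − 11.63)×3300
The z_c×3300 term appears on both sides and cancels. Collect the known terms of each column as K = Σ(ρt)_known − 3300 × (depth of known layers): K_1 = 0 − 3300×39.6 = −130680; K_2 = 23231 − 3300×(0.57 + 11.63) = −17029.
Balance: K_1 + 39.6×ρ = K_2, so ρ = (K_2 − K_1)/39.6 = 113651/39.6 = 2870 kg/m³.

2870 kg/m³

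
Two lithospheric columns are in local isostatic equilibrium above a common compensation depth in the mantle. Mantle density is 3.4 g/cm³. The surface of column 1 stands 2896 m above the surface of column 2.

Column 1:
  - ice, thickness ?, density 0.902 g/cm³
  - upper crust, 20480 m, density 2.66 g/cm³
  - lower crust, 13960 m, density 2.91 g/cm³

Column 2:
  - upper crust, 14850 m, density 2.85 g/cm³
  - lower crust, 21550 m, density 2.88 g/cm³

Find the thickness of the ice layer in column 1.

2890 m

Take the compensation level at the base of the deeper column (depth z_c below the surface of column 1) and equate Σ ρ_i t_i down to z_c; mantle fills any gap and the z_c terms cancel.
Column 1: x×0.902 + 20480×2.66 + 13960×2.91 + (z_c − 34440 − x)×3.4
Column 2: 2896×0 + 14850×2.85 + 21550×2.88 + (z_c − 2896 − 36400)×3.4
The z_c×3.4 term appears on both sides and cancels. Collect the known terms of each column as K = Σ(ρt)_known − 3.4 × (depth of known layers): K_1 = 95100.4 − 3.4×34440 = −21995.6; K_2 = 104386.5 − 3.4×(2896 + 36400) = −29219.9.
Balance: K_1 − x×(3.4 − 0.902) = K_2, so x = (K_1 − K_2)/(3.4 − 0.902) = 7224.3/2.498 = 2890 m.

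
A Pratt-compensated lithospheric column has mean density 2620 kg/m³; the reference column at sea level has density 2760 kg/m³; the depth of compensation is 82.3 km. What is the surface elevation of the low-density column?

4.4 km

ρ_ref D = ρ (D + h) → h = D (ρ_ref − ρ)/ρ.
h = 82.3 km × (2760 − 2620)/2620 = 4.4 km.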